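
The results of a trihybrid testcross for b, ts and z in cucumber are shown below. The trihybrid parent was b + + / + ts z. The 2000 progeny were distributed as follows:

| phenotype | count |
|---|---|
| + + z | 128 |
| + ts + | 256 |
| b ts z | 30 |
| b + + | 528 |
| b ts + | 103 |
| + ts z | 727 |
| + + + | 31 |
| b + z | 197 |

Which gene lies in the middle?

The two rarest classes, + + + and b ts z, are the double crossovers. Comparing them with the parentals, only the b allele has switched, so b is the middle locus and the order is z – b – ts.

b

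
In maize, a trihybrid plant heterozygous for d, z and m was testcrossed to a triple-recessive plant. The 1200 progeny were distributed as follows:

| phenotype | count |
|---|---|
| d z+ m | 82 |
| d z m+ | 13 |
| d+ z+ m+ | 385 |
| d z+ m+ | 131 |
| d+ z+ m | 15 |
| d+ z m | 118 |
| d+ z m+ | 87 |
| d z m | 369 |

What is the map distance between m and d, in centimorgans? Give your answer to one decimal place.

23.1 centimorgans

The two most frequent reciprocal classes, d+ z+ m+ and d z m, are the parental types, so the F1 was d+ z+ m+ / d z m.
The two rarest classes, d+ z+ m and d z m+, are the double crossovers. Comparing them with the parentals, only the m allele has switched, so m is the middle locus and the order is d – m – z.
Crossovers in the d–m interval produce the single-crossover classes d z+ m+ and d+ z m (131 + 118 = 249) plus the double crossovers (28).
RF(d–m) = (249 + 28) / 1200 = 277/1200 = 0.2308 → 23.1 centimorgans.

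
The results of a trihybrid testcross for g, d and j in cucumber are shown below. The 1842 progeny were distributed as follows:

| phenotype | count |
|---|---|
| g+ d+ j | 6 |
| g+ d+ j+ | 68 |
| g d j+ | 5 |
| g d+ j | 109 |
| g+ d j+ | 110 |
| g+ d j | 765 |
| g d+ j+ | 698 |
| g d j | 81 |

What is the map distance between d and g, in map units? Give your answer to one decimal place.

The two most frequent reciprocal classes, g d+ j+ and g+ d j, are the parental types, so the F1 was g d+ j+ / g+ d j.
The two rarest classes, g d j+ and g+ d+ j, are the double crossovers. Comparing them with the parentals, only the d allele has switched, so d is the middle locus and the order is g – d – j.
Crossovers in the g–d interval produce the single-crossover classes g+ d+ j+ and g d j (68 + 81 = 149) plus the double crossovers (11).
RF(g–d) = (149 + 11) / 1842 = 160/1842 = 0.0869 → 8.7 map units.

8.7 map units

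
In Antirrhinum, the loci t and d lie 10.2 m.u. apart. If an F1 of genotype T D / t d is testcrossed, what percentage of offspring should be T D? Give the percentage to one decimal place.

A map distance of 10.2 m.u. corresponds to a recombination frequency of 0.102.
The F1 is T D / t d, so T D is a parental gamete class with expected frequency (1 − r)/2 = 0.898/2 = 0.4490.
That is 0.4490 = 44.9% of the progeny.

44.9%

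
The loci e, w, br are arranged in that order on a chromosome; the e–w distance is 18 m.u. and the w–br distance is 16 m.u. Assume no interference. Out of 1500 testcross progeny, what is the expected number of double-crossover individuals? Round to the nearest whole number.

43

Map distances give recombination frequencies of 0.180 and 0.160 for the two intervals.
With no interference, expected double-crossover frequency = 0.180 × 0.160 = 0.02880.
Expected number = 0.02880 × 1500 = 43.20 ≈ 43.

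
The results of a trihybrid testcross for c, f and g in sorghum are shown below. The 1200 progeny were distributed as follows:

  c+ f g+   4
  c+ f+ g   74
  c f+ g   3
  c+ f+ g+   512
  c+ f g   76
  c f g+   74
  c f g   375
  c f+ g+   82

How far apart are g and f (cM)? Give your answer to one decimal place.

The two most frequent reciprocal classes, c f g and c+ f+ g+, are the parental types, so the F1 was c f g / c+ f+ g+.
The two rarest classes, c f+ g and c+ f g+, are the double crossovers. Comparing them with the parentals, only the f allele has switched, so f is the middle locus and the order is g – f – c.
Crossovers in the g–f interval produce the single-crossover classes c f g+ and c+ f+ g (74 + 74 = 148) plus the double crossovers (7).
RF(g–f) = (148 + 7) / 1200 = 155/1200 = 0.1292 → 12.9 cM.

12.9 cM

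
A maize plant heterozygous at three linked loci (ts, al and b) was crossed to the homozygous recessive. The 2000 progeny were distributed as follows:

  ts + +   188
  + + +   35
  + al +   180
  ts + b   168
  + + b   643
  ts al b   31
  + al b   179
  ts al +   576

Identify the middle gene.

b

The two most frequent reciprocal classes, ts al + and + + b, are the parental types, so the F1 was ts al + / + + b.
The two rarest classes, ts al b and + + +, are the double crossovers. Comparing them with the parentals, only the b allele has switched, so b is the middle locus and the order is al – b – ts.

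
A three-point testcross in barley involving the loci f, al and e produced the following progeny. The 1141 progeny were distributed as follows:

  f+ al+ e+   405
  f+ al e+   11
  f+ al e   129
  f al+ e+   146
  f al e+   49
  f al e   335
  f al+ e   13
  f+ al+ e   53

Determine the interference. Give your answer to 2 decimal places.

0.27

The two most frequent reciprocal classes, f+ al+ e+ and f al e, are the parental types, so the F1 was f+ al+ e+ / f al e.
The two rarest classes, f+ al e+ and f al+ e, are the double crossovers. Comparing them with the parentals, only the al allele has switched, so al is the middle locus and the order is e – al – f.
e–al: (102 + 24)/1141 = 0.1104; al–f: (275 + 24)/1141 = 0.2621.
Expected DCO frequency = 0.1104 × 0.2621 ≈ 0.02894; observed = 24/1141 ≈ 0.02103.
Coefficient of coincidence = 0.02103/0.02894 ≈ 0.73; interference = 1 − 0.73 = 0.27.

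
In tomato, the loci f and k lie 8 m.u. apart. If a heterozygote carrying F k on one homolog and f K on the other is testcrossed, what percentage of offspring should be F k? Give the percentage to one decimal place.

A map distance of 8 m.u. corresponds to a recombination frequency of 0.080.
The F1 is F k / f K, so F k is a parental gamete class with expected frequency (1 − r)/2 = 0.920/2 = 0.4600.
That is 0.4600 = 46.0% of the progeny.

46.0%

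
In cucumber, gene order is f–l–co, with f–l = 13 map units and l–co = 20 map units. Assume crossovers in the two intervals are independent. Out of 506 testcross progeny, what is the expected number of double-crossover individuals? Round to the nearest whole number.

13

Map distances give recombination frequencies of 0.130 and 0.200 for the two intervals.
With no interference, expected double-crossover frequency = 0.130 × 0.200 = 0.02600.
Expected number = 0.02600 × 506 = 13.16 ≈ 13.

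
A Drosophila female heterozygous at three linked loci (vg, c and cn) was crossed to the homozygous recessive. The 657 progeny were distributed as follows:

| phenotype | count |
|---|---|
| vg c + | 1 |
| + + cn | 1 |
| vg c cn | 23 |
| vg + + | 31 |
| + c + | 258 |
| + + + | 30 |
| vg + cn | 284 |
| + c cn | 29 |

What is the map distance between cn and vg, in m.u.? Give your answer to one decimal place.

9.4 m.u.

The two most frequent reciprocal classes, + c + and vg + cn, are the parental types, so the F1 was + c + / vg + cn.
The two rarest classes, vg c + and + + cn, are the double crossovers. Comparing them with the parentals, only the vg allele has switched, so vg is the middle locus and the order is cn – vg – c.
Crossovers in the cn–vg interval produce the single-crossover classes + c cn and vg + + (29 + 31 = 60) plus the double crossovers (2).
RF(cn–vg) = (60 + 2) / 657 = 62/657 = 0.0944 → 9.4 m.u.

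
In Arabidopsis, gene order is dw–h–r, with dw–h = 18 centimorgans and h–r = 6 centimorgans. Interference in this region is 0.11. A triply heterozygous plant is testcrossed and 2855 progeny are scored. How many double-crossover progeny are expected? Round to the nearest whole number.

27

Map distances give recombination frequencies of 0.180 and 0.060 for the two intervals.
With interference 0.11 (so coincidence = 0.89), expected double-crossover frequency = 0.180 × 0.060 × 0.89 = 0.00961.
Expected number = 0.00961 × 2855 = 27.44 ≈ 27.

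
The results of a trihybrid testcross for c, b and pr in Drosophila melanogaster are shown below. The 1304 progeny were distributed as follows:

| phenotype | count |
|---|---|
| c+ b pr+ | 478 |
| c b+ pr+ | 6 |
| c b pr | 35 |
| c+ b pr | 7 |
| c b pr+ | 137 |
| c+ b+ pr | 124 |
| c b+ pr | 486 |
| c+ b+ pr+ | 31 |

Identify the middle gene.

The two most frequent reciprocal classes, c+ b pr+ and c b+ pr, are the parental types, so the F1 was c+ b pr+ / c b+ pr.
The two rarest classes, c+ b pr and c b+ pr+, are the double crossovers. Comparing them with the parentals, only the pr allele has switched, so pr is the middle locus and the order is b – pr – c.

pr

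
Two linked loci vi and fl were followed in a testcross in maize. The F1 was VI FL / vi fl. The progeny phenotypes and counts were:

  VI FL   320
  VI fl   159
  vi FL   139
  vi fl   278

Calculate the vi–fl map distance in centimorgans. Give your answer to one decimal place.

33.3 centimorgans

The recombinant classes are VI fl and vi FL: 159 + 139 = 298.
Recombination frequency = 298/896 = 0.3326 ≈ 33.3%, i.e. 33.3 centimorgans.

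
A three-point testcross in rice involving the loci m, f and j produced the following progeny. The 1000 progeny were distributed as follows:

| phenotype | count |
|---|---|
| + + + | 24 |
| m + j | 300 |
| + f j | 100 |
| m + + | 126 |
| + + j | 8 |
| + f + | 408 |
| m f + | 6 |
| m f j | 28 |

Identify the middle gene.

m

The two most frequent reciprocal classes, m + j and + f +, are the parental types, so the F1 was m + j / + f +.
The two rarest classes, + + j and m f +, are the double crossovers. Comparing them with the parentals, only the m allele has switched, so m is the middle locus and the order is j – m – f.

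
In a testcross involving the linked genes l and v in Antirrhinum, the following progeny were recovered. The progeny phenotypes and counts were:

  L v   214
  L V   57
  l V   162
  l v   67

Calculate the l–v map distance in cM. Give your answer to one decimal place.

24.8 cM

The two most frequent classes, L v (214) and l V (162), are the parental types, so the F1 was L v / l V.
The recombinant classes are L V and l v: 57 + 67 = 124.
Recombination frequency = 124/500 = 0.2480 ≈ 24.8%, i.e. 24.8 cM.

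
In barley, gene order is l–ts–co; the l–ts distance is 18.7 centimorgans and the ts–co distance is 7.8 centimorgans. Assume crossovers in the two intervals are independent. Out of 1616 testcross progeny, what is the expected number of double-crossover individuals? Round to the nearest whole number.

Map distances give recombination frequencies of 0.187 and 0.078 for the two intervals.
With no interference, expected double-crossover frequency = 0.187 × 0.078 = 0.01459.
Expected number = 0.01459 × 1616 = 23.57 ≈ 24.

24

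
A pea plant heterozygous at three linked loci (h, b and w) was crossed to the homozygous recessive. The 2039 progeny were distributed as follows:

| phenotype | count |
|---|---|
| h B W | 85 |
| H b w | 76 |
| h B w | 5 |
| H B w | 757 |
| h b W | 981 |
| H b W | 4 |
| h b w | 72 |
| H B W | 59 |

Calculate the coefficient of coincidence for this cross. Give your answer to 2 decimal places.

The two most frequent reciprocal classes, H B w and h b W, are the parental types, so the F1 was H B w / h b W.
The two rarest classes, h B w and H b W, are the double crossovers. Comparing them with the parentals, only the h allele has switched, so h is the middle locus and the order is b – h – w.
b–h: (161 + 9)/2039 = 0.0834; h–w: (131 + 9)/2039 = 0.0687.
Expected DCO frequency = 0.0834 × 0.0687 ≈ 0.00573; observed = 9/2039 ≈ 0.00441.
Coefficient of coincidence = 0.00441/0.00573 ≈ 0.77.

0.77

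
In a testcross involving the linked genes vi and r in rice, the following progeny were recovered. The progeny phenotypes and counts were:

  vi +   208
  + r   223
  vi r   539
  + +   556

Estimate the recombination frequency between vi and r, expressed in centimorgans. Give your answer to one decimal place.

28.2 centimorgans

The two most frequent classes, + + (556) and vi r (539), are the parental types, so the F1 was + + / vi r.
The recombinant classes are + r and vi +: 223 + 208 = 431.
Recombination frequency = 431/1526 = 0.2824 ≈ 28.2%, i.e. 28.2 centimorgans.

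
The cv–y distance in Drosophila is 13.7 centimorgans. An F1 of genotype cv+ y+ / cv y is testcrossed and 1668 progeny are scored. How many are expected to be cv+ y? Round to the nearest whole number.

A map distance of 13.7 centimorgans corresponds to a recombination frequency of 0.137.
The F1 is cv+ y+ / cv y, so cv+ y is a recombinant gamete class with expected frequency r/2 = 0.137/2 = 0.0685.
Expected number = 0.0685 × 1668 = 114.26 ≈ 114.

114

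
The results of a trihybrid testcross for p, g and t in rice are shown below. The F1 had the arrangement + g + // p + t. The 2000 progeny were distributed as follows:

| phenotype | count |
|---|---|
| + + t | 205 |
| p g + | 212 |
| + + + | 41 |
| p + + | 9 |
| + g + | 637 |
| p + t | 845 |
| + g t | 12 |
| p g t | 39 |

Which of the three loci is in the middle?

The two rarest classes, + g t and p + +, are the double crossovers. Comparing them with the parentals, only the t allele has switched, so t is the middle locus and the order is p – t – g.

t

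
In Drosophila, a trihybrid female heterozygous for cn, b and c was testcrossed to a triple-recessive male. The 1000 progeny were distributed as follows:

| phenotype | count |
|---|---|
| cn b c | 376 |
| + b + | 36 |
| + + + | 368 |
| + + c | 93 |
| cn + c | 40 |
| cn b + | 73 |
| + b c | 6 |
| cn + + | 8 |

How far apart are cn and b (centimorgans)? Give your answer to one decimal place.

9.0 centimorgans

The two most frequent reciprocal classes, cn b c and + + +, are the parental types, so the F1 was cn b c / + + +.
The two rarest classes, + b c and cn + +, are the double crossovers. Comparing them with the parentals, only the cn allele has switched, so cn is the middle locus and the order is c – cn – b.
Crossovers in the cn–b interval produce the single-crossover classes cn + c and + b + (40 + 36 = 76) plus the double crossovers (14).
RF(cn–b) = (76 + 14) / 1000 = 90/1000 = 0.0900 → 9.0 centimorgans.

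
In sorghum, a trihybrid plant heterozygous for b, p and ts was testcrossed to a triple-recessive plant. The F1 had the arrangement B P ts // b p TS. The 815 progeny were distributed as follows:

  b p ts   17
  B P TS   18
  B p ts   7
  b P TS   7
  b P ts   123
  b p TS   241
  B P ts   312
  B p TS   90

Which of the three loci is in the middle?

The two rarest classes, B p ts and b P TS, are the double crossovers. Comparing them with the parentals, only the p allele has switched, so p is the middle locus and the order is ts – p – b.

p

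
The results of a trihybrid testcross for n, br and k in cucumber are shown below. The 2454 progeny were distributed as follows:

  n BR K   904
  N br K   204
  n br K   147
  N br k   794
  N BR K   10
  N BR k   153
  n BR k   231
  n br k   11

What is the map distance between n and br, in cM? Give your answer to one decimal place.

The two most frequent reciprocal classes, N br k and n BR K, are the parental types, so the F1 was N br k / n BR K.
The two rarest classes, n br k and N BR K, are the double crossovers. Comparing them with the parentals, only the n allele has switched, so n is the middle locus and the order is k – n – br.
Crossovers in the n–br interval produce the single-crossover classes N BR k and n br K (153 + 147 = 300) plus the double crossovers (21).
RF(n–br) = (300 + 21) / 2454 = 321/2454 = 0.1308 → 13.1 cM.

13.1 cM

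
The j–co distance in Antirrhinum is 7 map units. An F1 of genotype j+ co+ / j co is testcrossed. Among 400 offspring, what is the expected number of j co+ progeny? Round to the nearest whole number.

14

A map distance of 7 map units corresponds to a recombination frequency of 0.070.
The F1 is j+ co+ / j co, so j co+ is a recombinant gamete class with expected frequency r/2 = 0.070/2 = 0.0350.
Expected number = 0.0350 × 400 = 14.00 ≈ 14.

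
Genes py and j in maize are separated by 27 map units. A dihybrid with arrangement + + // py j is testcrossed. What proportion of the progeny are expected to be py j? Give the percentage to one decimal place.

36.5%

A map distance of 27 map units corresponds to a recombination frequency of 0.270.
The F1 is + + / py j, so py j is a parental gamete class with expected frequency (1 − r)/2 = 0.730/2 = 0.3650.
That is 0.3650 = 36.5% of the progeny.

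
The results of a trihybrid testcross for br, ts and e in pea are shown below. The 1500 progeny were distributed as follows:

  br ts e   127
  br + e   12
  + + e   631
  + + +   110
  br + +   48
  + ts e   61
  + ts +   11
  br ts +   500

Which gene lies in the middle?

The two most frequent reciprocal classes, br ts + and + + e, are the parental types, so the F1 was br ts + / + + e.
The two rarest classes, + ts + and br + e, are the double crossovers. Comparing them with the parentals, only the br allele has switched, so br is the middle locus and the order is ts – br – e.

br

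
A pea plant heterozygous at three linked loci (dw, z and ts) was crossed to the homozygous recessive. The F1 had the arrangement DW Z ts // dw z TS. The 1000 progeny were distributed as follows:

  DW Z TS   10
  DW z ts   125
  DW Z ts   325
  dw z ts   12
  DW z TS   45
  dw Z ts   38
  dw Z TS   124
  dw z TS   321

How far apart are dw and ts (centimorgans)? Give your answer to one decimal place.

The two rarest classes, DW Z TS and dw z ts, are the double crossovers. Comparing them with the parentals, only the ts allele has switched, so ts is the middle locus and the order is z – ts – dw.
Crossovers in the ts–dw interval produce the single-crossover classes dw Z ts and DW z TS (38 + 45 = 83) plus the double crossovers (22).
RF(ts–dw) = (83 + 22) / 1000 = 105/1000 = 0.1050 → 10.5 centimorgans.

10.5 centimorgans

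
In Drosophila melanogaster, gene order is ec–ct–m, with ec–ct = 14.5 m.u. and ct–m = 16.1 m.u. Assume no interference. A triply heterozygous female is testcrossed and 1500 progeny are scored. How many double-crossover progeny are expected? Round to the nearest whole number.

35

Map distances give recombination frequencies of 0.145 and 0.161 for the two intervals.
With no interference, expected double-crossover frequency = 0.145 × 0.161 = 0.02334.
Expected number = 0.02334 × 1500 = 35.02 ≈ 35.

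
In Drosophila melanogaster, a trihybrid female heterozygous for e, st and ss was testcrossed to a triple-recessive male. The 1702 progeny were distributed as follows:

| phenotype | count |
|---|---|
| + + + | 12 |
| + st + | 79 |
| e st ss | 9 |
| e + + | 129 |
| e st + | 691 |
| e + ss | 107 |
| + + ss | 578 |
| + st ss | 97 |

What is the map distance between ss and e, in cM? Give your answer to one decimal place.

The two most frequent reciprocal classes, + + ss and e st +, are the parental types, so the F1 was + + ss / e st +.
The two rarest classes, + + + and e st ss, are the double crossovers. Comparing them with the parentals, only the ss allele has switched, so ss is the middle locus and the order is st – ss – e.
Crossovers in the ss–e interval produce the single-crossover classes e + ss and + st + (107 + 79 = 186) plus the double crossovers (21).
RF(ss–e) = (186 + 21) / 1702 = 207/1702 = 0.1216 → 12.2 cM.

12.2 cM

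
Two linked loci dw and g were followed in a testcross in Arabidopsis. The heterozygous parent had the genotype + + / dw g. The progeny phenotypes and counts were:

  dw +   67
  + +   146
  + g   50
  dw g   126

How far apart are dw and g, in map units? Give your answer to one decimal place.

The recombinant classes are + g and dw +: 50 + 67 = 117.
Recombination frequency = 117/389 = 0.3008 ≈ 30.1%, i.e. 30.1 map units.

30.1 map units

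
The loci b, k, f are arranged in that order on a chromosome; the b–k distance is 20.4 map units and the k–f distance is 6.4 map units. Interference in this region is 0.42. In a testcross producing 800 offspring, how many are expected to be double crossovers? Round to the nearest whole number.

6

Map distances give recombination frequencies of 0.204 and 0.064 for the two intervals.
With interference 0.42 (so coincidence = 0.58), expected double-crossover frequency = 0.204 × 0.064 × 0.58 = 0.00757.
Expected number = 0.00757 × 800 = 6.06 ≈ 6.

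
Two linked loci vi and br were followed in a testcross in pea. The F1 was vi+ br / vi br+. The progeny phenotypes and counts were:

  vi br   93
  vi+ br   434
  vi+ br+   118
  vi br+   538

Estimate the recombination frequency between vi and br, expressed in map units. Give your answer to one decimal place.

The recombinant classes are vi+ br+ and vi br: 118 + 93 = 211.
Recombination frequency = 211/1183 = 0.1784 ≈ 17.8%, i.e. 17.8 map units.

17.8 map units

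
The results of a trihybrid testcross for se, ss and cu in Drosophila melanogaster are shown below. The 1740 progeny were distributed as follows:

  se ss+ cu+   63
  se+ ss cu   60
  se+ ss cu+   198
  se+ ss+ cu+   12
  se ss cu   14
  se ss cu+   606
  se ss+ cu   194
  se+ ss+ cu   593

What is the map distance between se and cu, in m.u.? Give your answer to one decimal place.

The two most frequent reciprocal classes, se+ ss+ cu and se ss cu+, are the parental types, so the F1 was se+ ss+ cu / se ss cu+.
The two rarest classes, se+ ss+ cu+ and se ss cu, are the double crossovers. Comparing them with the parentals, only the cu allele has switched, so cu is the middle locus and the order is ss – cu – se.
Crossovers in the cu–se interval produce the single-crossover classes se ss+ cu and se+ ss cu+ (194 + 198 = 392) plus the double crossovers (26).
RF(cu–se) = (392 + 26) / 1740 = 418/1740 = 0.2402 → 24.0 m.u.

24.0 m.u.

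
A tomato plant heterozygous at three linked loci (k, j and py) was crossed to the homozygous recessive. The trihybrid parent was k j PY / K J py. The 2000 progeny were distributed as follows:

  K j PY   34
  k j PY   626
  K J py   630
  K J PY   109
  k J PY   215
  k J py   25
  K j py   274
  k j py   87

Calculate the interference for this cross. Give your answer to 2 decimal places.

The two rarest classes, K j PY and k J py, are the double crossovers. Comparing them with the parentals, only the k allele has switched, so k is the middle locus and the order is j – k – py.
j–k: (489 + 59)/2000 = 0.2740; k–py: (196 + 59)/2000 = 0.1275.
Expected DCO frequency = 0.2740 × 0.1275 ≈ 0.03494; observed = 59/2000 ≈ 0.02950.
Coefficient of coincidence = 0.02950/0.03494 ≈ 0.84; interference = 1 − 0.84 = 0.16.

0.16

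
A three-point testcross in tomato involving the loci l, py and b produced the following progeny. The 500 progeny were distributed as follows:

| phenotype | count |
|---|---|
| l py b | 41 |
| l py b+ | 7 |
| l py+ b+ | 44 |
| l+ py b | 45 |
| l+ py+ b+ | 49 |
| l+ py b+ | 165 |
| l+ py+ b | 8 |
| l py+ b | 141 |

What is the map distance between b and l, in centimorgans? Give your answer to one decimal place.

The two most frequent reciprocal classes, l py+ b and l+ py b+, are the parental types, so the F1 was l py+ b / l+ py b+.
The two rarest classes, l+ py+ b and l py b+, are the double crossovers. Comparing them with the parentals, only the l allele has switched, so l is the middle locus and the order is b – l – py.
Crossovers in the b–l interval produce the single-crossover classes l py+ b+ and l+ py b (44 + 45 = 89) plus the double crossovers (15).
RF(b–l) = (89 + 15) / 500 = 104/500 = 0.2080 → 20.8 centimorgans.

20.8 centimorgans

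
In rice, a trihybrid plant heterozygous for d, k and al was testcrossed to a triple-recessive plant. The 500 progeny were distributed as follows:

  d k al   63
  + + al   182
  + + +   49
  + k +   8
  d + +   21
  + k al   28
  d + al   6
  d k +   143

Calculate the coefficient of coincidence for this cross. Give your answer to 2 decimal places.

0.88

The two most frequent reciprocal classes, d k + and + + al, are the parental types, so the F1 was d k + / + + al.
The two rarest classes, + k + and d + al, are the double crossovers. Comparing them with the parentals, only the d allele has switched, so d is the middle locus and the order is k – d – al.
k–d: (49 + 14)/500 = 0.1260; d–al: (112 + 14)/500 = 0.2520.
Expected DCO frequency = 0.1260 × 0.2520 ≈ 0.03175; observed = 14/500 ≈ 0.02800.
Coefficient of coincidence = 0.02800/0.03175 ≈ 0.88.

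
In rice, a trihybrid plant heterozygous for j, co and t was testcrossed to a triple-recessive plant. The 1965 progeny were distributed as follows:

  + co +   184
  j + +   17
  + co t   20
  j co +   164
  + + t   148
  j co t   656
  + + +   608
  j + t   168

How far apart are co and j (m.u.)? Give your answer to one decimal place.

19.8 m.u.

The two most frequent reciprocal classes, + + + and j co t, are the parental types, so the F1 was + + + / j co t.
The two rarest classes, j + + and + co t, are the double crossovers. Comparing them with the parentals, only the j allele has switched, so j is the middle locus and the order is t – j – co.
Crossovers in the j–co interval produce the single-crossover classes + co + and j + t (184 + 168 = 352) plus the double crossovers (37).
RF(j–co) = (352 + 37) / 1965 = 389/1965 = 0.1980 → 19.8 m.u.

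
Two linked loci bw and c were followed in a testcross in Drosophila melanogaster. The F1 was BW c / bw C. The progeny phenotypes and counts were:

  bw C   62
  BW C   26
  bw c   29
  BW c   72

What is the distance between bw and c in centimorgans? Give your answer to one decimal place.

29.1 centimorgans

The recombinant classes are BW C and bw c: 26 + 29 = 55.
Recombination frequency = 55/189 = 0.2910 ≈ 29.1%, i.e. 29.1 centimorgans.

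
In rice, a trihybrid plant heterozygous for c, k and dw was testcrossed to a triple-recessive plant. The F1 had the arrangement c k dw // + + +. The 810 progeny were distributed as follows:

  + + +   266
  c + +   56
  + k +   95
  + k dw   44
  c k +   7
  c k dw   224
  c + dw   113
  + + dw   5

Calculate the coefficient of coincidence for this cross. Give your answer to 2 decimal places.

The two rarest classes, c k + and + + dw, are the double crossovers. Comparing them with the parentals, only the dw allele has switched, so dw is the middle locus and the order is c – dw – k.
c–dw: (100 + 12)/810 = 0.1383; dw–k: (208 + 12)/810 = 0.2716.
Expected DCO frequency = 0.1383 × 0.2716 ≈ 0.03756; observed = 12/810 ≈ 0.01481.
Coefficient of coincidence = 0.01481/0.03756 ≈ 0.39.

0.39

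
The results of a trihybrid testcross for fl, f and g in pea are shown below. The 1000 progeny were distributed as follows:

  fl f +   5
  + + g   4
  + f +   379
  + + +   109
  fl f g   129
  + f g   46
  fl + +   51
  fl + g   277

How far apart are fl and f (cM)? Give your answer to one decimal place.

24.7 cM

The two most frequent reciprocal classes, fl + g and + f +, are the parental types, so the F1 was fl + g / + f +.
The two rarest classes, + + g and fl f +, are the double crossovers. Comparing them with the parentals, only the fl allele has switched, so fl is the middle locus and the order is g – fl – f.
Crossovers in the fl–f interval produce the single-crossover classes fl f g and + + + (129 + 109 = 238) plus the double crossovers (9).
RF(fl–f) = (238 + 9) / 1000 = 247/1000 = 0.2470 → 24.7 cM.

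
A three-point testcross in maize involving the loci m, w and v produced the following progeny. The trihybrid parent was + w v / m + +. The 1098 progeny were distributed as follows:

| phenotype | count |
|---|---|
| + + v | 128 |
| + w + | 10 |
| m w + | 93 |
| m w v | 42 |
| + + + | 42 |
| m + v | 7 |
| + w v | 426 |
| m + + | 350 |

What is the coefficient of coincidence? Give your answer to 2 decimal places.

The two rarest classes, + w + and m + v, are the double crossovers. Comparing them with the parentals, only the v allele has switched, so v is the middle locus and the order is m – v – w.
m–v: (84 + 17)/1098 = 0.0920; v–w: (221 + 17)/1098 = 0.2168.
Expected DCO frequency = 0.0920 × 0.2168 ≈ 0.01995; observed = 17/1098 ≈ 0.01548.
Coefficient of coincidence = 0.01548/0.01995 ≈ 0.78.

0.78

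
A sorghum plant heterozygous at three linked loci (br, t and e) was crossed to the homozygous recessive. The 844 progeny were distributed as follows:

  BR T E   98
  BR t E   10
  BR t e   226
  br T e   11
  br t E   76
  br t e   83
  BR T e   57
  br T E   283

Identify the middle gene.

e

The two most frequent reciprocal classes, br T E and BR t e, are the parental types, so the F1 was br T E / BR t e.
The two rarest classes, br T e and BR t E, are the double crossovers. Comparing them with the parentals, only the e allele has switched, so e is the middle locus and the order is t – e – br.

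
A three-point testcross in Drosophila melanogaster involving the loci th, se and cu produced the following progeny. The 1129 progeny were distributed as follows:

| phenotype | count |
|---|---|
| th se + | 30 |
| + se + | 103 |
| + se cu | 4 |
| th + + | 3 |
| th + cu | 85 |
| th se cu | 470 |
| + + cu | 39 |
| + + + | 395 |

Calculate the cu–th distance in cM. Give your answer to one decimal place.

6.7 cM

The two most frequent reciprocal classes, + + + and th se cu, are the parental types, so the F1 was + + + / th se cu.
The two rarest classes, th + + and + se cu, are the double crossovers. Comparing them with the parentals, only the th allele has switched, so th is the middle locus and the order is se – th – cu.
Crossovers in the th–cu interval produce the single-crossover classes + + cu and th se + (39 + 30 = 69) plus the double crossovers (7).
RF(th–cu) = (69 + 7) / 1129 = 76/1129 = 0.0673 → 6.7 cM.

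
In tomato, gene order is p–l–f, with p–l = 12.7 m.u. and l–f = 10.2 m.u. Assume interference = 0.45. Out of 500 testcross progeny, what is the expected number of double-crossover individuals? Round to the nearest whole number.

4

Map distances give recombination frequencies of 0.127 and 0.102 for the two intervals.
With interference 0.45 (so coincidence = 0.55), expected double-crossover frequency = 0.127 × 0.102 × 0.55 = 0.00712.
Expected number = 0.00712 × 500 = 3.56 ≈ 4.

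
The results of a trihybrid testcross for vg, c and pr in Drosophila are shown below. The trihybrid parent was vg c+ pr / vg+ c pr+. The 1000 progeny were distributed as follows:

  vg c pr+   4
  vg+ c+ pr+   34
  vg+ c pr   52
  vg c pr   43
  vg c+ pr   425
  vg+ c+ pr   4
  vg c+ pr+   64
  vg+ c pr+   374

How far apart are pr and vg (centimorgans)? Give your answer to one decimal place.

12.4 centimorgans

The two rarest classes, vg+ c+ pr and vg c pr+, are the double crossovers. Comparing them with the parentals, only the vg allele has switched, so vg is the middle locus and the order is pr – vg – c.
Crossovers in the pr–vg interval produce the single-crossover classes vg c+ pr+ and vg+ c pr (64 + 52 = 116) plus the double crossovers (8).
RF(pr–vg) = (116 + 8) / 1000 = 124/1000 = 0.1240 → 12.4 centimorgans.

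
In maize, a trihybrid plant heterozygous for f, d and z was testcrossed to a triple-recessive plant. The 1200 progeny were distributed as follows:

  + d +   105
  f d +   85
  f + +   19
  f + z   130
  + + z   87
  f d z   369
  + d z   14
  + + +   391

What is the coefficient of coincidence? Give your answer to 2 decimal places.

The two most frequent reciprocal classes, + + + and f d z, are the parental types, so the F1 was + + + / f d z.
The two rarest classes, f + + and + d z, are the double crossovers. Comparing them with the parentals, only the f allele has switched, so f is the middle locus and the order is d – f – z.
d–f: (235 + 33)/1200 = 0.2233; f–z: (172 + 33)/1200 = 0.1708.
Expected DCO frequency = 0.2233 × 0.1708 ≈ 0.03814; observed = 33/1200 ≈ 0.02750.
Coefficient of coincidence = 0.02750/0.03814 ≈ 0.72.

0.72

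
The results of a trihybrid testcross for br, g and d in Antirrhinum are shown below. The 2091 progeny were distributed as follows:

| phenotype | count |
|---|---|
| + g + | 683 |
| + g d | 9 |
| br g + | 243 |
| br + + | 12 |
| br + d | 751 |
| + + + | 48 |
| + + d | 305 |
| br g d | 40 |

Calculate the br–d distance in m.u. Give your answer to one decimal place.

27.2 m.u.

The two most frequent reciprocal classes, br + d and + g +, are the parental types, so the F1 was br + d / + g +.
The two rarest classes, br + + and + g d, are the double crossovers. Comparing them with the parentals, only the d allele has switched, so d is the middle locus and the order is g – d – br.
Crossovers in the d–br interval produce the single-crossover classes + + d and br g + (305 + 243 = 548) plus the double crossovers (21).
RF(d–br) = (548 + 21) / 2091 = 569/2091 = 0.2721 → 27.2 m.u.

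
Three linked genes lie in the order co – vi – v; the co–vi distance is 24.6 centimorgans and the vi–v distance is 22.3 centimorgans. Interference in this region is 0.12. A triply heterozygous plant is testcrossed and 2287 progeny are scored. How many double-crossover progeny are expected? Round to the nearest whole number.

110

Map distances give recombination frequencies of 0.246 and 0.223 for the two intervals.
With interference 0.12 (so coincidence = 0.88), expected double-crossover frequency = 0.246 × 0.223 × 0.88 = 0.04828.
Expected number = 0.04828 × 2287 = 110.41 ≈ 110.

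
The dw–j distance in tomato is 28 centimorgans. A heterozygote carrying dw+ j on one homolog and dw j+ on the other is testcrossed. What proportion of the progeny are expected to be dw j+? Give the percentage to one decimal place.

36.0%

A map distance of 28 centimorgans corresponds to a recombination frequency of 0.280.
The F1 is dw+ j / dw j+, so dw j+ is a parental gamete class with expected frequency (1 − r)/2 = 0.720/2 = 0.3600.
That is 0.3600 = 36.0% of the progeny.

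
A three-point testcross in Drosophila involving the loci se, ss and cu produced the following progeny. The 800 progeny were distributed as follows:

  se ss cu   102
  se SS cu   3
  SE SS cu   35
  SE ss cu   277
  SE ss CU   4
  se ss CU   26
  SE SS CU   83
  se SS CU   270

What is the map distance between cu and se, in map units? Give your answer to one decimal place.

The two most frequent reciprocal classes, SE ss cu and se SS CU, are the parental types, so the F1 was SE ss cu / se SS CU.
The two rarest classes, SE ss CU and se SS cu, are the double crossovers. Comparing them with the parentals, only the cu allele has switched, so cu is the middle locus and the order is ss – cu – se.
Crossovers in the cu–se interval produce the single-crossover classes se ss cu and SE SS CU (102 + 83 = 185) plus the double crossovers (7).
RF(cu–se) = (185 + 7) / 800 = 192/800 = 0.2400 → 24.0 map units.

24.0 map units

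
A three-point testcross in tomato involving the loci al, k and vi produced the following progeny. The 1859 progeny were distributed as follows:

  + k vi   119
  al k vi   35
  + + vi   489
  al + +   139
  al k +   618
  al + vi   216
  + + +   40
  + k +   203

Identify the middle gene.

The two most frequent reciprocal classes, + + vi and al k +, are the parental types, so the F1 was + + vi / al k +.
The two rarest classes, + + + and al k vi, are the double crossovers. Comparing them with the parentals, only the vi allele has switched, so vi is the middle locus and the order is al – vi – k.

vi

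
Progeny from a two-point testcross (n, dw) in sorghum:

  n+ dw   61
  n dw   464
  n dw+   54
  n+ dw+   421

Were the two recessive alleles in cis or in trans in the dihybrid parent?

cis

The two most frequent classes are n+ dw+ (421) and n dw (464); these are the parental (non-recombinant) types.
So the F1 carried n+ dw+ on one chromosome and n dw on the other — the recessive alleles are on the same chromosome (cis / coupling).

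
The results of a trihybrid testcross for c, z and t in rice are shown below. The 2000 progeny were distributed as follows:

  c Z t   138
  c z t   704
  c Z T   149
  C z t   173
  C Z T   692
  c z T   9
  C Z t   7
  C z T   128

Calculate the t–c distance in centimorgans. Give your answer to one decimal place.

16.9 centimorgans

The two most frequent reciprocal classes, C Z T and c z t, are the parental types, so the F1 was C Z T / c z t.
The two rarest classes, C Z t and c z T, are the double crossovers. Comparing them with the parentals, only the t allele has switched, so t is the middle locus and the order is c – t – z.
Crossovers in the c–t interval produce the single-crossover classes c Z T and C z t (149 + 173 = 322) plus the double crossovers (16).
RF(c–t) = (322 + 16) / 2000 = 338/2000 = 0.1690 → 16.9 centimorgans.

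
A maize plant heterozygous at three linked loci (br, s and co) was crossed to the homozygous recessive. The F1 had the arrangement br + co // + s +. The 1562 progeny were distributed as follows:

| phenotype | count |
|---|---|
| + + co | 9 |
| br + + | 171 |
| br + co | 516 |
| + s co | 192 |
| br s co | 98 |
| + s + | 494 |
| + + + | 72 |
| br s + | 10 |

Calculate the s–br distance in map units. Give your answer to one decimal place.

The two rarest classes, + + co and br s +, are the double crossovers. Comparing them with the parentals, only the br allele has switched, so br is the middle locus and the order is s – br – co.
Crossovers in the s–br interval produce the single-crossover classes br s co and + + + (98 + 72 = 170) plus the double crossovers (19).
RF(s–br) = (170 + 19) / 1562 = 189/1562 = 0.1210 → 12.1 map units.

12.1 map units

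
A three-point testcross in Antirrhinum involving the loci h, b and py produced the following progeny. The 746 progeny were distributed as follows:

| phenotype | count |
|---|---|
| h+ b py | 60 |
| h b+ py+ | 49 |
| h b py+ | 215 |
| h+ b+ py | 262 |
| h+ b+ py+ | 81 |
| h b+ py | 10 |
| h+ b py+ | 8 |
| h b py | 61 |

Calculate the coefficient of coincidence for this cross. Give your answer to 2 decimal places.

0.66

The two most frequent reciprocal classes, h b py+ and h+ b+ py, are the parental types, so the F1 was h b py+ / h+ b+ py.
The two rarest classes, h+ b py+ and h b+ py, are the double crossovers. Comparing them with the parentals, only the h allele has switched, so h is the middle locus and the order is py – h – b.
py–h: (142 + 18)/746 = 0.2145; h–b: (109 + 18)/746 = 0.1702.
Expected DCO frequency = 0.2145 × 0.1702 ≈ 0.03651; observed = 18/746 ≈ 0.02413.
Coefficient of coincidence = 0.02413/0.03651 ≈ 0.66.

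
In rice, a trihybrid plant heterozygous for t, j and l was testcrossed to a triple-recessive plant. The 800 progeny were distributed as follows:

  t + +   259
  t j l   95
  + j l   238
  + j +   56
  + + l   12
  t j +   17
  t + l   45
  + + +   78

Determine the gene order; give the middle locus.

The two most frequent reciprocal classes, + j l and t + +, are the parental types, so the F1 was + j l / t + +.
The two rarest classes, + + l and t j +, are the double crossovers. Comparing them with the parentals, only the j allele has switched, so j is the middle locus and the order is l – j – t.

j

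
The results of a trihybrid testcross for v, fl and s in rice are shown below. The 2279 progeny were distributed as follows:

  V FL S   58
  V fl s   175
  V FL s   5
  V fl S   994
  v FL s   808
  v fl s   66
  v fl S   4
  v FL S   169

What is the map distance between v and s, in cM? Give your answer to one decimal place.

The two most frequent reciprocal classes, v FL s and V fl S, are the parental types, so the F1 was v FL s / V fl S.
The two rarest classes, V FL s and v fl S, are the double crossovers. Comparing them with the parentals, only the v allele has switched, so v is the middle locus and the order is s – v – fl.
Crossovers in the s–v interval produce the single-crossover classes v FL S and V fl s (169 + 175 = 344) plus the double crossovers (9).
RF(s–v) = (344 + 9) / 2279 = 353/2279 = 0.1549 → 15.5 cM.

15.5 cM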